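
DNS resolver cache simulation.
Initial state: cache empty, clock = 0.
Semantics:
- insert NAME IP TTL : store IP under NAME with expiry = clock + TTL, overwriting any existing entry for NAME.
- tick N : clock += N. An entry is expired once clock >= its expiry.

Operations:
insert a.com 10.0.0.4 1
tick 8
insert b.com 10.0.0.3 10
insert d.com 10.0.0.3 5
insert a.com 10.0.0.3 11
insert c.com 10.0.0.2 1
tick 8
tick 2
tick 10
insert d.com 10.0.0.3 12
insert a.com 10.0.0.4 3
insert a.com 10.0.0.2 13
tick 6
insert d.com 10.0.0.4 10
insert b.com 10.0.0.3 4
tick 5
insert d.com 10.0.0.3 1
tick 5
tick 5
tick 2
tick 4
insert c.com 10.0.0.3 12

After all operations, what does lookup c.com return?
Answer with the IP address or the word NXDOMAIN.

Op 1: insert a.com -> 10.0.0.4 (expiry=0+1=1). clock=0
Op 2: tick 8 -> clock=8. purged={a.com}
Op 3: insert b.com -> 10.0.0.3 (expiry=8+10=18). clock=8
Op 4: insert d.com -> 10.0.0.3 (expiry=8+5=13). clock=8
Op 5: insert a.com -> 10.0.0.3 (expiry=8+11=19). clock=8
Op 6: insert c.com -> 10.0.0.2 (expiry=8+1=9). clock=8
Op 7: tick 8 -> clock=16. purged={c.com,d.com}
Op 8: tick 2 -> clock=18. purged={b.com}
Op 9: tick 10 -> clock=28. purged={a.com}
Op 10: insert d.com -> 10.0.0.3 (expiry=28+12=40). clock=28
Op 11: insert a.com -> 10.0.0.4 (expiry=28+3=31). clock=28
Op 12: insert a.com -> 10.0.0.2 (expiry=28+13=41). clock=28
Op 13: tick 6 -> clock=34.
Op 14: insert d.com -> 10.0.0.4 (expiry=34+10=44). clock=34
Op 15: insert b.com -> 10.0.0.3 (expiry=34+4=38). clock=34
Op 16: tick 5 -> clock=39. purged={b.com}
Op 17: insert d.com -> 10.0.0.3 (expiry=39+1=40). clock=39
Op 18: tick 5 -> clock=44. purged={a.com,d.com}
Op 19: tick 5 -> clock=49.
Op 20: tick 2 -> clock=51.
Op 21: tick 4 -> clock=55.
Op 22: insert c.com -> 10.0.0.3 (expiry=55+12=67). clock=55
lookup c.com: present, ip=10.0.0.3 expiry=67 > clock=55

Answer: 10.0.0.3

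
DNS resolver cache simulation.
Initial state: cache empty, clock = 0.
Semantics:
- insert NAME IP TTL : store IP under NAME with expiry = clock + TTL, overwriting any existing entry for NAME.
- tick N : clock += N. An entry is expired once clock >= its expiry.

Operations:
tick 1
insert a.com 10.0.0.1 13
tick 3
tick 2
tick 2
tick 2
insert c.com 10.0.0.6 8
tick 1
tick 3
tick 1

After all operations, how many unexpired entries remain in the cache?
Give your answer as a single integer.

Op 1: tick 1 -> clock=1.
Op 2: insert a.com -> 10.0.0.1 (expiry=1+13=14). clock=1
Op 3: tick 3 -> clock=4.
Op 4: tick 2 -> clock=6.
Op 5: tick 2 -> clock=8.
Op 6: tick 2 -> clock=10.
Op 7: insert c.com -> 10.0.0.6 (expiry=10+8=18). clock=10
Op 8: tick 1 -> clock=11.
Op 9: tick 3 -> clock=14. purged={a.com}
Op 10: tick 1 -> clock=15.
Final cache (unexpired): {c.com} -> size=1

Answer: 1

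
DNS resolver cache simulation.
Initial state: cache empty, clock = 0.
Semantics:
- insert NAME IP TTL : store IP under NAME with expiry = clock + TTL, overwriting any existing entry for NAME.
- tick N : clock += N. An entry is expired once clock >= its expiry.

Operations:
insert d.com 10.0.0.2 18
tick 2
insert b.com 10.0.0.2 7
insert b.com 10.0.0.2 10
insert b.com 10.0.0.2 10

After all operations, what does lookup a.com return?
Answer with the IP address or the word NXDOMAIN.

Op 1: insert d.com -> 10.0.0.2 (expiry=0+18=18). clock=0
Op 2: tick 2 -> clock=2.
Op 3: insert b.com -> 10.0.0.2 (expiry=2+7=9). clock=2
Op 4: insert b.com -> 10.0.0.2 (expiry=2+10=12). clock=2
Op 5: insert b.com -> 10.0.0.2 (expiry=2+10=12). clock=2
lookup a.com: not in cache (expired or never inserted)

Answer: NXDOMAIN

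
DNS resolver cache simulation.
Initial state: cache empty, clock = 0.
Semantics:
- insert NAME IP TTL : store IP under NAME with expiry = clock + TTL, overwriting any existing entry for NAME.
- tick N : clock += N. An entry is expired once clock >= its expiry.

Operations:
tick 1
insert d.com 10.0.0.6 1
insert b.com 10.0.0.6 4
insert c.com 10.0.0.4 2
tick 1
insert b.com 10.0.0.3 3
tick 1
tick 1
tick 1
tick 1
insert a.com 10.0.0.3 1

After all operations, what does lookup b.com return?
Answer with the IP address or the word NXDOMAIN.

Op 1: tick 1 -> clock=1.
Op 2: insert d.com -> 10.0.0.6 (expiry=1+1=2). clock=1
Op 3: insert b.com -> 10.0.0.6 (expiry=1+4=5). clock=1
Op 4: insert c.com -> 10.0.0.4 (expiry=1+2=3). clock=1
Op 5: tick 1 -> clock=2. purged={d.com}
Op 6: insert b.com -> 10.0.0.3 (expiry=2+3=5). clock=2
Op 7: tick 1 -> clock=3. purged={c.com}
Op 8: tick 1 -> clock=4.
Op 9: tick 1 -> clock=5. purged={b.com}
Op 10: tick 1 -> clock=6.
Op 11: insert a.com -> 10.0.0.3 (expiry=6+1=7). clock=6
lookup b.com: not in cache (expired or never inserted)

Answer: NXDOMAIN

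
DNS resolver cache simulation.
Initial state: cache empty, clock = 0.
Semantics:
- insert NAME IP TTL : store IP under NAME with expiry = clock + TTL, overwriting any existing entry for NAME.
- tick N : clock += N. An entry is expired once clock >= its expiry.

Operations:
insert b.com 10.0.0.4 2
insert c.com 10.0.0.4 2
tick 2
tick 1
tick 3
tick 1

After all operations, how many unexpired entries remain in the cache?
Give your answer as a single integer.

Answer: 0

Derivation:
Op 1: insert b.com -> 10.0.0.4 (expiry=0+2=2). clock=0
Op 2: insert c.com -> 10.0.0.4 (expiry=0+2=2). clock=0
Op 3: tick 2 -> clock=2. purged={b.com,c.com}
Op 4: tick 1 -> clock=3.
Op 5: tick 3 -> clock=6.
Op 6: tick 1 -> clock=7.
Final cache (unexpired): {} -> size=0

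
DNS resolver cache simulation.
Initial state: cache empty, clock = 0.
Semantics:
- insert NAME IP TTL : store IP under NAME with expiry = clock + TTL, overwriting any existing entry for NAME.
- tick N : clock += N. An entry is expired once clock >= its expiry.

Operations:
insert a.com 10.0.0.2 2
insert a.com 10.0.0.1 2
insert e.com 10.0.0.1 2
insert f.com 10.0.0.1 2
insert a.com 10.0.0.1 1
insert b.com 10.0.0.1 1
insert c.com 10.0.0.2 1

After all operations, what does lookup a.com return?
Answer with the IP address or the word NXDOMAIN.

Answer: 10.0.0.1

Derivation:
Op 1: insert a.com -> 10.0.0.2 (expiry=0+2=2). clock=0
Op 2: insert a.com -> 10.0.0.1 (expiry=0+2=2). clock=0
Op 3: insert e.com -> 10.0.0.1 (expiry=0+2=2). clock=0
Op 4: insert f.com -> 10.0.0.1 (expiry=0+2=2). clock=0
Op 5: insert a.com -> 10.0.0.1 (expiry=0+1=1). clock=0
Op 6: insert b.com -> 10.0.0.1 (expiry=0+1=1). clock=0
Op 7: insert c.com -> 10.0.0.2 (expiry=0+1=1). clock=0
lookup a.com: present, ip=10.0.0.1 expiry=1 > clock=0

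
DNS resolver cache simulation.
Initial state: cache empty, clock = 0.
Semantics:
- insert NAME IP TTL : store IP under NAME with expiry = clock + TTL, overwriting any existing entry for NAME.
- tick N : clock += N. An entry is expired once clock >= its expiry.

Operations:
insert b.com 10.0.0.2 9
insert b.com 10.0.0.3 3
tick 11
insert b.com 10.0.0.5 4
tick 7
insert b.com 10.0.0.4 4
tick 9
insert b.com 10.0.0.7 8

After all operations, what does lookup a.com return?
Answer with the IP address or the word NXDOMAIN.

Answer: NXDOMAIN

Derivation:
Op 1: insert b.com -> 10.0.0.2 (expiry=0+9=9). clock=0
Op 2: insert b.com -> 10.0.0.3 (expiry=0+3=3). clock=0
Op 3: tick 11 -> clock=11. purged={b.com}
Op 4: insert b.com -> 10.0.0.5 (expiry=11+4=15). clock=11
Op 5: tick 7 -> clock=18. purged={b.com}
Op 6: insert b.com -> 10.0.0.4 (expiry=18+4=22). clock=18
Op 7: tick 9 -> clock=27. purged={b.com}
Op 8: insert b.com -> 10.0.0.7 (expiry=27+8=35). clock=27
lookup a.com: not in cache (expired or never inserted)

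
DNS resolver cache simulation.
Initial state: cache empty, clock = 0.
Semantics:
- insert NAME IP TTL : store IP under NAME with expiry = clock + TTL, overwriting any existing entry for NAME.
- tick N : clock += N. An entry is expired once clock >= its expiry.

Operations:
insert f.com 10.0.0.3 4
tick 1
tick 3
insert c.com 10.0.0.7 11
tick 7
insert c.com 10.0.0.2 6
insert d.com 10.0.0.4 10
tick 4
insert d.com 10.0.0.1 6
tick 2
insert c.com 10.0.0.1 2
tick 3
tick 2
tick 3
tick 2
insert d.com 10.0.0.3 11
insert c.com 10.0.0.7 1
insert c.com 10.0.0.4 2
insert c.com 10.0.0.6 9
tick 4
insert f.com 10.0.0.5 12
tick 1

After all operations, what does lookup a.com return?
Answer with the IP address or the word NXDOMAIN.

Answer: NXDOMAIN

Derivation:
Op 1: insert f.com -> 10.0.0.3 (expiry=0+4=4). clock=0
Op 2: tick 1 -> clock=1.
Op 3: tick 3 -> clock=4. purged={f.com}
Op 4: insert c.com -> 10.0.0.7 (expiry=4+11=15). clock=4
Op 5: tick 7 -> clock=11.
Op 6: insert c.com -> 10.0.0.2 (expiry=11+6=17). clock=11
Op 7: insert d.com -> 10.0.0.4 (expiry=11+10=21). clock=11
Op 8: tick 4 -> clock=15.
Op 9: insert d.com -> 10.0.0.1 (expiry=15+6=21). clock=15
Op 10: tick 2 -> clock=17. purged={c.com}
Op 11: insert c.com -> 10.0.0.1 (expiry=17+2=19). clock=17
Op 12: tick 3 -> clock=20. purged={c.com}
Op 13: tick 2 -> clock=22. purged={d.com}
Op 14: tick 3 -> clock=25.
Op 15: tick 2 -> clock=27.
Op 16: insert d.com -> 10.0.0.3 (expiry=27+11=38). clock=27
Op 17: insert c.com -> 10.0.0.7 (expiry=27+1=28). clock=27
Op 18: insert c.com -> 10.0.0.4 (expiry=27+2=29). clock=27
Op 19: insert c.com -> 10.0.0.6 (expiry=27+9=36). clock=27
Op 20: tick 4 -> clock=31.
Op 21: insert f.com -> 10.0.0.5 (expiry=31+12=43). clock=31
Op 22: tick 1 -> clock=32.
lookup a.com: not in cache (expired or never inserted)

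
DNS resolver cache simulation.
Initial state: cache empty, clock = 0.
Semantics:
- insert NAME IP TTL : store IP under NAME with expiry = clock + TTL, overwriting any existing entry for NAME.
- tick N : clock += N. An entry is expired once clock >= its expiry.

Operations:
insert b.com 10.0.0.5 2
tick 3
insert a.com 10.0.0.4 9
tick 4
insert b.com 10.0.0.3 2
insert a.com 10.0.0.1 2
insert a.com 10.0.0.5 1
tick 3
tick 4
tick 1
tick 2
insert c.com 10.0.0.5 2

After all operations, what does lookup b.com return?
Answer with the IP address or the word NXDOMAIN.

Op 1: insert b.com -> 10.0.0.5 (expiry=0+2=2). clock=0
Op 2: tick 3 -> clock=3. purged={b.com}
Op 3: insert a.com -> 10.0.0.4 (expiry=3+9=12). clock=3
Op 4: tick 4 -> clock=7.
Op 5: insert b.com -> 10.0.0.3 (expiry=7+2=9). clock=7
Op 6: insert a.com -> 10.0.0.1 (expiry=7+2=9). clock=7
Op 7: insert a.com -> 10.0.0.5 (expiry=7+1=8). clock=7
Op 8: tick 3 -> clock=10. purged={a.com,b.com}
Op 9: tick 4 -> clock=14.
Op 10: tick 1 -> clock=15.
Op 11: tick 2 -> clock=17.
Op 12: insert c.com -> 10.0.0.5 (expiry=17+2=19). clock=17
lookup b.com: not in cache (expired or never inserted)

Answer: NXDOMAIN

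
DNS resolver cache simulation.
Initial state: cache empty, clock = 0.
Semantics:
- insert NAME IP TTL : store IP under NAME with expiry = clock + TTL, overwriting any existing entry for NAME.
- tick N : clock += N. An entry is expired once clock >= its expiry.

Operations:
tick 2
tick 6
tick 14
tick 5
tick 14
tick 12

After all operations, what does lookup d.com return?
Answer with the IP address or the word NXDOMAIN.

Answer: NXDOMAIN

Derivation:
Op 1: tick 2 -> clock=2.
Op 2: tick 6 -> clock=8.
Op 3: tick 14 -> clock=22.
Op 4: tick 5 -> clock=27.
Op 5: tick 14 -> clock=41.
Op 6: tick 12 -> clock=53.
lookup d.com: not in cache (expired or never inserted)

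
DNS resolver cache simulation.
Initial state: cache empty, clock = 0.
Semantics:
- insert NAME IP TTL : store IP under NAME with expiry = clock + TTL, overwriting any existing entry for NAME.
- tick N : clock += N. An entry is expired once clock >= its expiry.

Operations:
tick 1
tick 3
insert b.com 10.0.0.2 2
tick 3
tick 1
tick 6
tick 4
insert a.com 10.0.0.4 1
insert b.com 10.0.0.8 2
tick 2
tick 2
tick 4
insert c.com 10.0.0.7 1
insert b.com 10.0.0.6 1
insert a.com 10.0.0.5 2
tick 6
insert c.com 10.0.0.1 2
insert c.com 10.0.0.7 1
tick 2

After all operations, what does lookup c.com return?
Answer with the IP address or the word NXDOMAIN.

Answer: NXDOMAIN

Derivation:
Op 1: tick 1 -> clock=1.
Op 2: tick 3 -> clock=4.
Op 3: insert b.com -> 10.0.0.2 (expiry=4+2=6). clock=4
Op 4: tick 3 -> clock=7. purged={b.com}
Op 5: tick 1 -> clock=8.
Op 6: tick 6 -> clock=14.
Op 7: tick 4 -> clock=18.
Op 8: insert a.com -> 10.0.0.4 (expiry=18+1=19). clock=18
Op 9: insert b.com -> 10.0.0.8 (expiry=18+2=20). clock=18
Op 10: tick 2 -> clock=20. purged={a.com,b.com}
Op 11: tick 2 -> clock=22.
Op 12: tick 4 -> clock=26.
Op 13: insert c.com -> 10.0.0.7 (expiry=26+1=27). clock=26
Op 14: insert b.com -> 10.0.0.6 (expiry=26+1=27). clock=26
Op 15: insert a.com -> 10.0.0.5 (expiry=26+2=28). clock=26
Op 16: tick 6 -> clock=32. purged={a.com,b.com,c.com}
Op 17: insert c.com -> 10.0.0.1 (expiry=32+2=34). clock=32
Op 18: insert c.com -> 10.0.0.7 (expiry=32+1=33). clock=32
Op 19: tick 2 -> clock=34. purged={c.com}
lookup c.com: not in cache (expired or never inserted)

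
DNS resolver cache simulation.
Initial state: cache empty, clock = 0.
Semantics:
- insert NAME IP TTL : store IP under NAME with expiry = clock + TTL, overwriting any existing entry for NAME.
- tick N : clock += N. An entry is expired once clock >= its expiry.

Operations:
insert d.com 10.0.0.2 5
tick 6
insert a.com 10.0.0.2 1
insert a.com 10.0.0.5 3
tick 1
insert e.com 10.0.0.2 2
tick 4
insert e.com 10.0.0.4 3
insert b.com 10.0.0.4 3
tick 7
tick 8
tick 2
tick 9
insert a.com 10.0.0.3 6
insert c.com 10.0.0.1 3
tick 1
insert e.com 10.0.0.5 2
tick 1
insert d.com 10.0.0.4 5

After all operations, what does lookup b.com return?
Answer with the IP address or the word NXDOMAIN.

Answer: NXDOMAIN

Derivation:
Op 1: insert d.com -> 10.0.0.2 (expiry=0+5=5). clock=0
Op 2: tick 6 -> clock=6. purged={d.com}
Op 3: insert a.com -> 10.0.0.2 (expiry=6+1=7). clock=6
Op 4: insert a.com -> 10.0.0.5 (expiry=6+3=9). clock=6
Op 5: tick 1 -> clock=7.
Op 6: insert e.com -> 10.0.0.2 (expiry=7+2=9). clock=7
Op 7: tick 4 -> clock=11. purged={a.com,e.com}
Op 8: insert e.com -> 10.0.0.4 (expiry=11+3=14). clock=11
Op 9: insert b.com -> 10.0.0.4 (expiry=11+3=14). clock=11
Op 10: tick 7 -> clock=18. purged={b.com,e.com}
Op 11: tick 8 -> clock=26.
Op 12: tick 2 -> clock=28.
Op 13: tick 9 -> clock=37.
Op 14: insert a.com -> 10.0.0.3 (expiry=37+6=43). clock=37
Op 15: insert c.com -> 10.0.0.1 (expiry=37+3=40). clock=37
Op 16: tick 1 -> clock=38.
Op 17: insert e.com -> 10.0.0.5 (expiry=38+2=40). clock=38
Op 18: tick 1 -> clock=39.
Op 19: insert d.com -> 10.0.0.4 (expiry=39+5=44). clock=39
lookup b.com: not in cache (expired or never inserted)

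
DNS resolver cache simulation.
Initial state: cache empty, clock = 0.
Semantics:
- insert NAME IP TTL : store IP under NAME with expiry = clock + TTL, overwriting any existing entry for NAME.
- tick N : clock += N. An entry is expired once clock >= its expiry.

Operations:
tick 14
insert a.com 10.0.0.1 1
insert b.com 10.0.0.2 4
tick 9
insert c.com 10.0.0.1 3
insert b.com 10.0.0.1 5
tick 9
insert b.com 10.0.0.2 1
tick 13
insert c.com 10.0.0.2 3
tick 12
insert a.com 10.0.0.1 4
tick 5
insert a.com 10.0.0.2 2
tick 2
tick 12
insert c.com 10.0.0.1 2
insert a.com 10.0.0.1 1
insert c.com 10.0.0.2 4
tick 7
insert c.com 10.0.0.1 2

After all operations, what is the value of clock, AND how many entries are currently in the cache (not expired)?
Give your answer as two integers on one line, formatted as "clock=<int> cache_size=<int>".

Answer: clock=83 cache_size=1

Derivation:
Op 1: tick 14 -> clock=14.
Op 2: insert a.com -> 10.0.0.1 (expiry=14+1=15). clock=14
Op 3: insert b.com -> 10.0.0.2 (expiry=14+4=18). clock=14
Op 4: tick 9 -> clock=23. purged={a.com,b.com}
Op 5: insert c.com -> 10.0.0.1 (expiry=23+3=26). clock=23
Op 6: insert b.com -> 10.0.0.1 (expiry=23+5=28). clock=23
Op 7: tick 9 -> clock=32. purged={b.com,c.com}
Op 8: insert b.com -> 10.0.0.2 (expiry=32+1=33). clock=32
Op 9: tick 13 -> clock=45. purged={b.com}
Op 10: insert c.com -> 10.0.0.2 (expiry=45+3=48). clock=45
Op 11: tick 12 -> clock=57. purged={c.com}
Op 12: insert a.com -> 10.0.0.1 (expiry=57+4=61). clock=57
Op 13: tick 5 -> clock=62. purged={a.com}
Op 14: insert a.com -> 10.0.0.2 (expiry=62+2=64). clock=62
Op 15: tick 2 -> clock=64. purged={a.com}
Op 16: tick 12 -> clock=76.
Op 17: insert c.com -> 10.0.0.1 (expiry=76+2=78). clock=76
Op 18: insert a.com -> 10.0.0.1 (expiry=76+1=77). clock=76
Op 19: insert c.com -> 10.0.0.2 (expiry=76+4=80). clock=76
Op 20: tick 7 -> clock=83. purged={a.com,c.com}
Op 21: insert c.com -> 10.0.0.1 (expiry=83+2=85). clock=83
Final clock = 83
Final cache (unexpired): {c.com} -> size=1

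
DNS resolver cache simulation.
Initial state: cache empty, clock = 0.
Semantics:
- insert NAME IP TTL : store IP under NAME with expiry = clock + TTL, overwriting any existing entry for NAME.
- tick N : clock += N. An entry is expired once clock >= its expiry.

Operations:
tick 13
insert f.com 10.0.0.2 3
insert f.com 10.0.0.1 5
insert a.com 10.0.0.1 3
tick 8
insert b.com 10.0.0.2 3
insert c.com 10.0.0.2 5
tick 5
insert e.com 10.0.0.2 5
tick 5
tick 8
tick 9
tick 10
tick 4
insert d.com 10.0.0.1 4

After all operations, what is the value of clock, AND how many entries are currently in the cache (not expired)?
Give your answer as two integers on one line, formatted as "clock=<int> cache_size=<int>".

Op 1: tick 13 -> clock=13.
Op 2: insert f.com -> 10.0.0.2 (expiry=13+3=16). clock=13
Op 3: insert f.com -> 10.0.0.1 (expiry=13+5=18). clock=13
Op 4: insert a.com -> 10.0.0.1 (expiry=13+3=16). clock=13
Op 5: tick 8 -> clock=21. purged={a.com,f.com}
Op 6: insert b.com -> 10.0.0.2 (expiry=21+3=24). clock=21
Op 7: insert c.com -> 10.0.0.2 (expiry=21+5=26). clock=21
Op 8: tick 5 -> clock=26. purged={b.com,c.com}
Op 9: insert e.com -> 10.0.0.2 (expiry=26+5=31). clock=26
Op 10: tick 5 -> clock=31. purged={e.com}
Op 11: tick 8 -> clock=39.
Op 12: tick 9 -> clock=48.
Op 13: tick 10 -> clock=58.
Op 14: tick 4 -> clock=62.
Op 15: insert d.com -> 10.0.0.1 (expiry=62+4=66). clock=62
Final clock = 62
Final cache (unexpired): {d.com} -> size=1

Answer: clock=62 cache_size=1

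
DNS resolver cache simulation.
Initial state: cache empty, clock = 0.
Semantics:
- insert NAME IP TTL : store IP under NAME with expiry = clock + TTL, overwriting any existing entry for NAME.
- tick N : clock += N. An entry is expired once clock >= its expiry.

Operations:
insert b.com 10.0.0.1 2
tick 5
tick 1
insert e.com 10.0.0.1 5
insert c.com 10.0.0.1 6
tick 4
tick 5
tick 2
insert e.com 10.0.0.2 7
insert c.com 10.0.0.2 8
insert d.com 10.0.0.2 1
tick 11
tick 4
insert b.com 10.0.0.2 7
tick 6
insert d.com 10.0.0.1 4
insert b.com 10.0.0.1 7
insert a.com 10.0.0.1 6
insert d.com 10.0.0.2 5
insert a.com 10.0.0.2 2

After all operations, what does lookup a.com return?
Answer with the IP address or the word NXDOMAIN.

Op 1: insert b.com -> 10.0.0.1 (expiry=0+2=2). clock=0
Op 2: tick 5 -> clock=5. purged={b.com}
Op 3: tick 1 -> clock=6.
Op 4: insert e.com -> 10.0.0.1 (expiry=6+5=11). clock=6
Op 5: insert c.com -> 10.0.0.1 (expiry=6+6=12). clock=6
Op 6: tick 4 -> clock=10.
Op 7: tick 5 -> clock=15. purged={c.com,e.com}
Op 8: tick 2 -> clock=17.
Op 9: insert e.com -> 10.0.0.2 (expiry=17+7=24). clock=17
Op 10: insert c.com -> 10.0.0.2 (expiry=17+8=25). clock=17
Op 11: insert d.com -> 10.0.0.2 (expiry=17+1=18). clock=17
Op 12: tick 11 -> clock=28. purged={c.com,d.com,e.com}
Op 13: tick 4 -> clock=32.
Op 14: insert b.com -> 10.0.0.2 (expiry=32+7=39). clock=32
Op 15: tick 6 -> clock=38.
Op 16: insert d.com -> 10.0.0.1 (expiry=38+4=42). clock=38
Op 17: insert b.com -> 10.0.0.1 (expiry=38+7=45). clock=38
Op 18: insert a.com -> 10.0.0.1 (expiry=38+6=44). clock=38
Op 19: insert d.com -> 10.0.0.2 (expiry=38+5=43). clock=38
Op 20: insert a.com -> 10.0.0.2 (expiry=38+2=40). clock=38
lookup a.com: present, ip=10.0.0.2 expiry=40 > clock=38

Answer: 10.0.0.2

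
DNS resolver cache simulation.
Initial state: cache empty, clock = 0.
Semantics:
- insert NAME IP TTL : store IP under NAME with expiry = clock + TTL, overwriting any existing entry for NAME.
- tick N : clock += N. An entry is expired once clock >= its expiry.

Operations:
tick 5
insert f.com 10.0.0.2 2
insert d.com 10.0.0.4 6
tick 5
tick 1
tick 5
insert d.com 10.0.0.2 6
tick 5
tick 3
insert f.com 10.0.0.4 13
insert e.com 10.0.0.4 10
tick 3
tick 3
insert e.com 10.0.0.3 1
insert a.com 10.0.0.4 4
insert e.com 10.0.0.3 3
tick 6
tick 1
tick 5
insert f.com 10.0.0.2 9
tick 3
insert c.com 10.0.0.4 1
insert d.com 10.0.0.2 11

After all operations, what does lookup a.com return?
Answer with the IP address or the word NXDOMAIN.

Answer: NXDOMAIN

Derivation:
Op 1: tick 5 -> clock=5.
Op 2: insert f.com -> 10.0.0.2 (expiry=5+2=7). clock=5
Op 3: insert d.com -> 10.0.0.4 (expiry=5+6=11). clock=5
Op 4: tick 5 -> clock=10. purged={f.com}
Op 5: tick 1 -> clock=11. purged={d.com}
Op 6: tick 5 -> clock=16.
Op 7: insert d.com -> 10.0.0.2 (expiry=16+6=22). clock=16
Op 8: tick 5 -> clock=21.
Op 9: tick 3 -> clock=24. purged={d.com}
Op 10: insert f.com -> 10.0.0.4 (expiry=24+13=37). clock=24
Op 11: insert e.com -> 10.0.0.4 (expiry=24+10=34). clock=24
Op 12: tick 3 -> clock=27.
Op 13: tick 3 -> clock=30.
Op 14: insert e.com -> 10.0.0.3 (expiry=30+1=31). clock=30
Op 15: insert a.com -> 10.0.0.4 (expiry=30+4=34). clock=30
Op 16: insert e.com -> 10.0.0.3 (expiry=30+3=33). clock=30
Op 17: tick 6 -> clock=36. purged={a.com,e.com}
Op 18: tick 1 -> clock=37. purged={f.com}
Op 19: tick 5 -> clock=42.
Op 20: insert f.com -> 10.0.0.2 (expiry=42+9=51). clock=42
Op 21: tick 3 -> clock=45.
Op 22: insert c.com -> 10.0.0.4 (expiry=45+1=46). clock=45
Op 23: insert d.com -> 10.0.0.2 (expiry=45+11=56). clock=45
lookup a.com: not in cache (expired or never inserted)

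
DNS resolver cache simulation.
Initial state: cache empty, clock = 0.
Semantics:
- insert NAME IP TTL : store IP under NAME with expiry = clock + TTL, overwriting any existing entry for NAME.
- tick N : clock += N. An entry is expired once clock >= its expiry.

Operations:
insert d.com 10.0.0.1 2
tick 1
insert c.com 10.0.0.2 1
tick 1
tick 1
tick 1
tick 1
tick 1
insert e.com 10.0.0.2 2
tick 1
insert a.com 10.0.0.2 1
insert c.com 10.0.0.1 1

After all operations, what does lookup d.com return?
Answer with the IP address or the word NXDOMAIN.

Op 1: insert d.com -> 10.0.0.1 (expiry=0+2=2). clock=0
Op 2: tick 1 -> clock=1.
Op 3: insert c.com -> 10.0.0.2 (expiry=1+1=2). clock=1
Op 4: tick 1 -> clock=2. purged={c.com,d.com}
Op 5: tick 1 -> clock=3.
Op 6: tick 1 -> clock=4.
Op 7: tick 1 -> clock=5.
Op 8: tick 1 -> clock=6.
Op 9: insert e.com -> 10.0.0.2 (expiry=6+2=8). clock=6
Op 10: tick 1 -> clock=7.
Op 11: insert a.com -> 10.0.0.2 (expiry=7+1=8). clock=7
Op 12: insert c.com -> 10.0.0.1 (expiry=7+1=8). clock=7
lookup d.com: not in cache (expired or never inserted)

Answer: NXDOMAIN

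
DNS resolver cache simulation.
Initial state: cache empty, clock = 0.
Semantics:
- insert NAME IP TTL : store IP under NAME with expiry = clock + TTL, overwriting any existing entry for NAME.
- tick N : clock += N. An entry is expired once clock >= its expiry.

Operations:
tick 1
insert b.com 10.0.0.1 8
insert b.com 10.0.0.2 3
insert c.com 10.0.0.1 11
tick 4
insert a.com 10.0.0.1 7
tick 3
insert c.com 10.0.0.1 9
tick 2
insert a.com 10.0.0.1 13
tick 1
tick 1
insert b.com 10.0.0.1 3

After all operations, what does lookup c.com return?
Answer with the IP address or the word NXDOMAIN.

Op 1: tick 1 -> clock=1.
Op 2: insert b.com -> 10.0.0.1 (expiry=1+8=9). clock=1
Op 3: insert b.com -> 10.0.0.2 (expiry=1+3=4). clock=1
Op 4: insert c.com -> 10.0.0.1 (expiry=1+11=12). clock=1
Op 5: tick 4 -> clock=5. purged={b.com}
Op 6: insert a.com -> 10.0.0.1 (expiry=5+7=12). clock=5
Op 7: tick 3 -> clock=8.
Op 8: insert c.com -> 10.0.0.1 (expiry=8+9=17). clock=8
Op 9: tick 2 -> clock=10.
Op 10: insert a.com -> 10.0.0.1 (expiry=10+13=23). clock=10
Op 11: tick 1 -> clock=11.
Op 12: tick 1 -> clock=12.
Op 13: insert b.com -> 10.0.0.1 (expiry=12+3=15). clock=12
lookup c.com: present, ip=10.0.0.1 expiry=17 > clock=12

Answer: 10.0.0.1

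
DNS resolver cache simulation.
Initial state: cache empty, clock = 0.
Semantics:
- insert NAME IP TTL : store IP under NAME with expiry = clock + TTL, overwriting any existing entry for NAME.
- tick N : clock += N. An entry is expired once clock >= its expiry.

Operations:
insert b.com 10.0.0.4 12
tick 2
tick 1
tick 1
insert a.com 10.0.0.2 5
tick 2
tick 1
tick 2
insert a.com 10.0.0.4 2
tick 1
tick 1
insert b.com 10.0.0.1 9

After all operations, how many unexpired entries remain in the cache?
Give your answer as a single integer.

Op 1: insert b.com -> 10.0.0.4 (expiry=0+12=12). clock=0
Op 2: tick 2 -> clock=2.
Op 3: tick 1 -> clock=3.
Op 4: tick 1 -> clock=4.
Op 5: insert a.com -> 10.0.0.2 (expiry=4+5=9). clock=4
Op 6: tick 2 -> clock=6.
Op 7: tick 1 -> clock=7.
Op 8: tick 2 -> clock=9. purged={a.com}
Op 9: insert a.com -> 10.0.0.4 (expiry=9+2=11). clock=9
Op 10: tick 1 -> clock=10.
Op 11: tick 1 -> clock=11. purged={a.com}
Op 12: insert b.com -> 10.0.0.1 (expiry=11+9=20). clock=11
Final cache (unexpired): {b.com} -> size=1

Answer: 1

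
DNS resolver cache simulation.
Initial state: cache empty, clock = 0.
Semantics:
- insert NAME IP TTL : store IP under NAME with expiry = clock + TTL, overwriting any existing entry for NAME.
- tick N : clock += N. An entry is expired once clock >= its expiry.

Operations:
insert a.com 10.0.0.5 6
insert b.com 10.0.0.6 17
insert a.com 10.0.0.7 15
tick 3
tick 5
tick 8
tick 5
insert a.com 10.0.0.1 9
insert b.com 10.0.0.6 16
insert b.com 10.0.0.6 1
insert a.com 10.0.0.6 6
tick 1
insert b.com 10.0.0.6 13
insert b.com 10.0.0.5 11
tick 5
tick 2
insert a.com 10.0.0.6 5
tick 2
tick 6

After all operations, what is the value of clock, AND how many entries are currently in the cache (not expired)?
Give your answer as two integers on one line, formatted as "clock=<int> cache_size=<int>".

Answer: clock=37 cache_size=0

Derivation:
Op 1: insert a.com -> 10.0.0.5 (expiry=0+6=6). clock=0
Op 2: insert b.com -> 10.0.0.6 (expiry=0+17=17). clock=0
Op 3: insert a.com -> 10.0.0.7 (expiry=0+15=15). clock=0
Op 4: tick 3 -> clock=3.
Op 5: tick 5 -> clock=8.
Op 6: tick 8 -> clock=16. purged={a.com}
Op 7: tick 5 -> clock=21. purged={b.com}
Op 8: insert a.com -> 10.0.0.1 (expiry=21+9=30). clock=21
Op 9: insert b.com -> 10.0.0.6 (expiry=21+16=37). clock=21
Op 10: insert b.com -> 10.0.0.6 (expiry=21+1=22). clock=21
Op 11: insert a.com -> 10.0.0.6 (expiry=21+6=27). clock=21
Op 12: tick 1 -> clock=22. purged={b.com}
Op 13: insert b.com -> 10.0.0.6 (expiry=22+13=35). clock=22
Op 14: insert b.com -> 10.0.0.5 (expiry=22+11=33). clock=22
Op 15: tick 5 -> clock=27. purged={a.com}
Op 16: tick 2 -> clock=29.
Op 17: insert a.com -> 10.0.0.6 (expiry=29+5=34). clock=29
Op 18: tick 2 -> clock=31.
Op 19: tick 6 -> clock=37. purged={a.com,b.com}
Final clock = 37
Final cache (unexpired): {} -> size=0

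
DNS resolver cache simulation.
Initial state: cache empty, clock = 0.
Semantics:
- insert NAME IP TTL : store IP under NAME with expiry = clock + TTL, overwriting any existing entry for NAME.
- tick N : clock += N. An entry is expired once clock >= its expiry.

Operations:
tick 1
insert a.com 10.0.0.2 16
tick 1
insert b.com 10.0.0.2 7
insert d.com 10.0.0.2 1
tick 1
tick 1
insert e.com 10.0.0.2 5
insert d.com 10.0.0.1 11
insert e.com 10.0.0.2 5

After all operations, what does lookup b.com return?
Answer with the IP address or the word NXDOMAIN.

Answer: 10.0.0.2

Derivation:
Op 1: tick 1 -> clock=1.
Op 2: insert a.com -> 10.0.0.2 (expiry=1+16=17). clock=1
Op 3: tick 1 -> clock=2.
Op 4: insert b.com -> 10.0.0.2 (expiry=2+7=9). clock=2
Op 5: insert d.com -> 10.0.0.2 (expiry=2+1=3). clock=2
Op 6: tick 1 -> clock=3. purged={d.com}
Op 7: tick 1 -> clock=4.
Op 8: insert e.com -> 10.0.0.2 (expiry=4+5=9). clock=4
Op 9: insert d.com -> 10.0.0.1 (expiry=4+11=15). clock=4
Op 10: insert e.com -> 10.0.0.2 (expiry=4+5=9). clock=4
lookup b.com: present, ip=10.0.0.2 expiry=9 > clock=4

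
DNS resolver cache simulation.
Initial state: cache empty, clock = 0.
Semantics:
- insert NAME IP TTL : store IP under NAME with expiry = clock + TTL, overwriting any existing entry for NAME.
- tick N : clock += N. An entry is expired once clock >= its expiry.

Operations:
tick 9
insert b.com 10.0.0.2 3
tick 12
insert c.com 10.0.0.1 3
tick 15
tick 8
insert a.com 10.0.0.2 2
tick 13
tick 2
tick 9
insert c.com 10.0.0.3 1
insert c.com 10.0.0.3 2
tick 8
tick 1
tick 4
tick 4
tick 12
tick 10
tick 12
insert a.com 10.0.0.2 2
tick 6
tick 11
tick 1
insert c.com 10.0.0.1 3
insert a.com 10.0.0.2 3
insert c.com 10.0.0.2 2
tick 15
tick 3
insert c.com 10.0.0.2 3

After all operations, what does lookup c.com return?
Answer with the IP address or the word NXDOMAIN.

Op 1: tick 9 -> clock=9.
Op 2: insert b.com -> 10.0.0.2 (expiry=9+3=12). clock=9
Op 3: tick 12 -> clock=21. purged={b.com}
Op 4: insert c.com -> 10.0.0.1 (expiry=21+3=24). clock=21
Op 5: tick 15 -> clock=36. purged={c.com}
Op 6: tick 8 -> clock=44.
Op 7: insert a.com -> 10.0.0.2 (expiry=44+2=46). clock=44
Op 8: tick 13 -> clock=57. purged={a.com}
Op 9: tick 2 -> clock=59.
Op 10: tick 9 -> clock=68.
Op 11: insert c.com -> 10.0.0.3 (expiry=68+1=69). clock=68
Op 12: insert c.com -> 10.0.0.3 (expiry=68+2=70). clock=68
Op 13: tick 8 -> clock=76. purged={c.com}
Op 14: tick 1 -> clock=77.
Op 15: tick 4 -> clock=81.
Op 16: tick 4 -> clock=85.
Op 17: tick 12 -> clock=97.
Op 18: tick 10 -> clock=107.
Op 19: tick 12 -> clock=119.
Op 20: insert a.com -> 10.0.0.2 (expiry=119+2=121). clock=119
Op 21: tick 6 -> clock=125. purged={a.com}
Op 22: tick 11 -> clock=136.
Op 23: tick 1 -> clock=137.
Op 24: insert c.com -> 10.0.0.1 (expiry=137+3=140). clock=137
Op 25: insert a.com -> 10.0.0.2 (expiry=137+3=140). clock=137
Op 26: insert c.com -> 10.0.0.2 (expiry=137+2=139). clock=137
Op 27: tick 15 -> clock=152. purged={a.com,c.com}
Op 28: tick 3 -> clock=155.
Op 29: insert c.com -> 10.0.0.2 (expiry=155+3=158). clock=155
lookup c.com: present, ip=10.0.0.2 expiry=158 > clock=155

Answer: 10.0.0.2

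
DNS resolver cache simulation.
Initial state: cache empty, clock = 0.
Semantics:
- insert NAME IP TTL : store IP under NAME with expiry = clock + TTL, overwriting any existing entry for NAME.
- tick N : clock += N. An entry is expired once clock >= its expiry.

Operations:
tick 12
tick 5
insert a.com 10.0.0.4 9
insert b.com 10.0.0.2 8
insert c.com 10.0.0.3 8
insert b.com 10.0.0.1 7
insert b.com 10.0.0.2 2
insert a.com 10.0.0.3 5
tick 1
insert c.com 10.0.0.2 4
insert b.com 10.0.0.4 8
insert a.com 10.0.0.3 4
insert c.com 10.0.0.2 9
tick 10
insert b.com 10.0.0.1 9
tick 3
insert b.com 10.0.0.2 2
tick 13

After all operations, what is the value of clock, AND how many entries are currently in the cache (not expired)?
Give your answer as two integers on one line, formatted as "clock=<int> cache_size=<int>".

Op 1: tick 12 -> clock=12.
Op 2: tick 5 -> clock=17.
Op 3: insert a.com -> 10.0.0.4 (expiry=17+9=26). clock=17
Op 4: insert b.com -> 10.0.0.2 (expiry=17+8=25). clock=17
Op 5: insert c.com -> 10.0.0.3 (expiry=17+8=25). clock=17
Op 6: insert b.com -> 10.0.0.1 (expiry=17+7=24). clock=17
Op 7: insert b.com -> 10.0.0.2 (expiry=17+2=19). clock=17
Op 8: insert a.com -> 10.0.0.3 (expiry=17+5=22). clock=17
Op 9: tick 1 -> clock=18.
Op 10: insert c.com -> 10.0.0.2 (expiry=18+4=22). clock=18
Op 11: insert b.com -> 10.0.0.4 (expiry=18+8=26). clock=18
Op 12: insert a.com -> 10.0.0.3 (expiry=18+4=22). clock=18
Op 13: insert c.com -> 10.0.0.2 (expiry=18+9=27). clock=18
Op 14: tick 10 -> clock=28. purged={a.com,b.com,c.com}
Op 15: insert b.com -> 10.0.0.1 (expiry=28+9=37). clock=28
Op 16: tick 3 -> clock=31.
Op 17: insert b.com -> 10.0.0.2 (expiry=31+2=33). clock=31
Op 18: tick 13 -> clock=44. purged={b.com}
Final clock = 44
Final cache (unexpired): {} -> size=0

Answer: clock=44 cache_size=0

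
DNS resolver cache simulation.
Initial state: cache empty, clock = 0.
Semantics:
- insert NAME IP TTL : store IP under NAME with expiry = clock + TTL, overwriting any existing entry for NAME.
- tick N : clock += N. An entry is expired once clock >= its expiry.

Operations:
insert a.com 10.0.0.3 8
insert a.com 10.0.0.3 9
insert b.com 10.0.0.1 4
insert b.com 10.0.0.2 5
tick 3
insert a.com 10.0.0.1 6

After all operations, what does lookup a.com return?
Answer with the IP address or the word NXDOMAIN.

Op 1: insert a.com -> 10.0.0.3 (expiry=0+8=8). clock=0
Op 2: insert a.com -> 10.0.0.3 (expiry=0+9=9). clock=0
Op 3: insert b.com -> 10.0.0.1 (expiry=0+4=4). clock=0
Op 4: insert b.com -> 10.0.0.2 (expiry=0+5=5). clock=0
Op 5: tick 3 -> clock=3.
Op 6: insert a.com -> 10.0.0.1 (expiry=3+6=9). clock=3
lookup a.com: present, ip=10.0.0.1 expiry=9 > clock=3

Answer: 10.0.0.1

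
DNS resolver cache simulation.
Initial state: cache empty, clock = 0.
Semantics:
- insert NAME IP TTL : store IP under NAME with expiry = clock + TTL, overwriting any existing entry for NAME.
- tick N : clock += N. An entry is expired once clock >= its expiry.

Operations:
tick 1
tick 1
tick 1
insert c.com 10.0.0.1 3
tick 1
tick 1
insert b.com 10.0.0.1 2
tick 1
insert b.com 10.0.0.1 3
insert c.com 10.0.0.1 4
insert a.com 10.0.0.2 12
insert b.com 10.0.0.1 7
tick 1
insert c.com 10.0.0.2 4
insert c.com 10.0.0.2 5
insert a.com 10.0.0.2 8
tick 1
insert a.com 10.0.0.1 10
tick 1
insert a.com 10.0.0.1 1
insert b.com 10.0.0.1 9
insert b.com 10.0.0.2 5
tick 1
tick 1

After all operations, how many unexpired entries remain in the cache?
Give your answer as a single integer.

Answer: 2

Derivation:
Op 1: tick 1 -> clock=1.
Op 2: tick 1 -> clock=2.
Op 3: tick 1 -> clock=3.
Op 4: insert c.com -> 10.0.0.1 (expiry=3+3=6). clock=3
Op 5: tick 1 -> clock=4.
Op 6: tick 1 -> clock=5.
Op 7: insert b.com -> 10.0.0.1 (expiry=5+2=7). clock=5
Op 8: tick 1 -> clock=6. purged={c.com}
Op 9: insert b.com -> 10.0.0.1 (expiry=6+3=9). clock=6
Op 10: insert c.com -> 10.0.0.1 (expiry=6+4=10). clock=6
Op 11: insert a.com -> 10.0.0.2 (expiry=6+12=18). clock=6
Op 12: insert b.com -> 10.0.0.1 (expiry=6+7=13). clock=6
Op 13: tick 1 -> clock=7.
Op 14: insert c.com -> 10.0.0.2 (expiry=7+4=11). clock=7
Op 15: insert c.com -> 10.0.0.2 (expiry=7+5=12). clock=7
Op 16: insert a.com -> 10.0.0.2 (expiry=7+8=15). clock=7
Op 17: tick 1 -> clock=8.
Op 18: insert a.com -> 10.0.0.1 (expiry=8+10=18). clock=8
Op 19: tick 1 -> clock=9.
Op 20: insert a.com -> 10.0.0.1 (expiry=9+1=10). clock=9
Op 21: insert b.com -> 10.0.0.1 (expiry=9+9=18). clock=9
Op 22: insert b.com -> 10.0.0.2 (expiry=9+5=14). clock=9
Op 23: tick 1 -> clock=10. purged={a.com}
Op 24: tick 1 -> clock=11.
Final cache (unexpired): {b.com,c.com} -> size=2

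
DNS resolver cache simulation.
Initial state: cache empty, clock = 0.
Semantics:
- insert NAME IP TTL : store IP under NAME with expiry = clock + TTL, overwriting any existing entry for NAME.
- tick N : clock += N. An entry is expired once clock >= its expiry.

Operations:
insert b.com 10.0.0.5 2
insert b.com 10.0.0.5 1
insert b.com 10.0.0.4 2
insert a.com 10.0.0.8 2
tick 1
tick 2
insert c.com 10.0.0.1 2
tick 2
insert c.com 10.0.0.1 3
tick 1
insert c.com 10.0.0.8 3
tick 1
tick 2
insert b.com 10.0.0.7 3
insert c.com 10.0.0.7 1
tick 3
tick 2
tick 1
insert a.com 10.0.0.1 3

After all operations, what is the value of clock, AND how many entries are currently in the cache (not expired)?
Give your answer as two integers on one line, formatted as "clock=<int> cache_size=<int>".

Op 1: insert b.com -> 10.0.0.5 (expiry=0+2=2). clock=0
Op 2: insert b.com -> 10.0.0.5 (expiry=0+1=1). clock=0
Op 3: insert b.com -> 10.0.0.4 (expiry=0+2=2). clock=0
Op 4: insert a.com -> 10.0.0.8 (expiry=0+2=2). clock=0
Op 5: tick 1 -> clock=1.
Op 6: tick 2 -> clock=3. purged={a.com,b.com}
Op 7: insert c.com -> 10.0.0.1 (expiry=3+2=5). clock=3
Op 8: tick 2 -> clock=5. purged={c.com}
Op 9: insert c.com -> 10.0.0.1 (expiry=5+3=8). clock=5
Op 10: tick 1 -> clock=6.
Op 11: insert c.com -> 10.0.0.8 (expiry=6+3=9). clock=6
Op 12: tick 1 -> clock=7.
Op 13: tick 2 -> clock=9. purged={c.com}
Op 14: insert b.com -> 10.0.0.7 (expiry=9+3=12). clock=9
Op 15: insert c.com -> 10.0.0.7 (expiry=9+1=10). clock=9
Op 16: tick 3 -> clock=12. purged={b.com,c.com}
Op 17: tick 2 -> clock=14.
Op 18: tick 1 -> clock=15.
Op 19: insert a.com -> 10.0.0.1 (expiry=15+3=18). clock=15
Final clock = 15
Final cache (unexpired): {a.com} -> size=1

Answer: clock=15 cache_size=1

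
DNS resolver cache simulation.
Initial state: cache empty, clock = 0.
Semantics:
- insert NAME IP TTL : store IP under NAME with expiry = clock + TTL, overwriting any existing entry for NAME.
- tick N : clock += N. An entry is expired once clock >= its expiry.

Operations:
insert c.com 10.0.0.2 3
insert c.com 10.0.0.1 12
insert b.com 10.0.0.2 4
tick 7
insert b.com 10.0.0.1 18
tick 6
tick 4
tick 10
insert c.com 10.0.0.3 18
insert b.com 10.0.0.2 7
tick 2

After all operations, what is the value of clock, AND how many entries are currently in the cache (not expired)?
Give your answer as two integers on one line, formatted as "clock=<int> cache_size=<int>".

Answer: clock=29 cache_size=2

Derivation:
Op 1: insert c.com -> 10.0.0.2 (expiry=0+3=3). clock=0
Op 2: insert c.com -> 10.0.0.1 (expiry=0+12=12). clock=0
Op 3: insert b.com -> 10.0.0.2 (expiry=0+4=4). clock=0
Op 4: tick 7 -> clock=7. purged={b.com}
Op 5: insert b.com -> 10.0.0.1 (expiry=7+18=25). clock=7
Op 6: tick 6 -> clock=13. purged={c.com}
Op 7: tick 4 -> clock=17.
Op 8: tick 10 -> clock=27. purged={b.com}
Op 9: insert c.com -> 10.0.0.3 (expiry=27+18=45). clock=27
Op 10: insert b.com -> 10.0.0.2 (expiry=27+7=34). clock=27
Op 11: tick 2 -> clock=29.
Final clock = 29
Final cache (unexpired): {b.com,c.com} -> size=2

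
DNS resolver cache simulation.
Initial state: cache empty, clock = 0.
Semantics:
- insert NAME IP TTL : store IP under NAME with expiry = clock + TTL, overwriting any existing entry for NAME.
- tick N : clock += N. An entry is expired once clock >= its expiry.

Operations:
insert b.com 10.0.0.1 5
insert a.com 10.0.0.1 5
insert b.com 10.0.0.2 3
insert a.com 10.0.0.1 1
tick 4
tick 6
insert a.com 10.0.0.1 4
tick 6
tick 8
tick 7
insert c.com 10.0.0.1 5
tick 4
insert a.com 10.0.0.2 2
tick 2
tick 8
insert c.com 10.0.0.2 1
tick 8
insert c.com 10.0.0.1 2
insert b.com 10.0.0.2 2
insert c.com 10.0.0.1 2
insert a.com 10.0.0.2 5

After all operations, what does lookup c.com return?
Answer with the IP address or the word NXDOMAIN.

Answer: 10.0.0.1

Derivation:
Op 1: insert b.com -> 10.0.0.1 (expiry=0+5=5). clock=0
Op 2: insert a.com -> 10.0.0.1 (expiry=0+5=5). clock=0
Op 3: insert b.com -> 10.0.0.2 (expiry=0+3=3). clock=0
Op 4: insert a.com -> 10.0.0.1 (expiry=0+1=1). clock=0
Op 5: tick 4 -> clock=4. purged={a.com,b.com}
Op 6: tick 6 -> clock=10.
Op 7: insert a.com -> 10.0.0.1 (expiry=10+4=14). clock=10
Op 8: tick 6 -> clock=16. purged={a.com}
Op 9: tick 8 -> clock=24.
Op 10: tick 7 -> clock=31.
Op 11: insert c.com -> 10.0.0.1 (expiry=31+5=36). clock=31
Op 12: tick 4 -> clock=35.
Op 13: insert a.com -> 10.0.0.2 (expiry=35+2=37). clock=35
Op 14: tick 2 -> clock=37. purged={a.com,c.com}
Op 15: tick 8 -> clock=45.
Op 16: insert c.com -> 10.0.0.2 (expiry=45+1=46). clock=45
Op 17: tick 8 -> clock=53. purged={c.com}
Op 18: insert c.com -> 10.0.0.1 (expiry=53+2=55). clock=53
Op 19: insert b.com -> 10.0.0.2 (expiry=53+2=55). clock=53
Op 20: insert c.com -> 10.0.0.1 (expiry=53+2=55). clock=53
Op 21: insert a.com -> 10.0.0.2 (expiry=53+5=58). clock=53
lookup c.com: present, ip=10.0.0.1 expiry=55 > clock=53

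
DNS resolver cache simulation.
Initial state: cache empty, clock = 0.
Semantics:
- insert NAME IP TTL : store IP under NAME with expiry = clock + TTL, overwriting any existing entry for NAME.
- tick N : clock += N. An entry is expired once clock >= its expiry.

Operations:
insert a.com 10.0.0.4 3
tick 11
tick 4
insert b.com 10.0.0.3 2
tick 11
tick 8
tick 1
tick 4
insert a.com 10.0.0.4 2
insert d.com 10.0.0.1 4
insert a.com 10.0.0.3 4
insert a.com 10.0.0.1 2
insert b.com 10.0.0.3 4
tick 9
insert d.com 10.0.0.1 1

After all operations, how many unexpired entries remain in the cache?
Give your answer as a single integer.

Op 1: insert a.com -> 10.0.0.4 (expiry=0+3=3). clock=0
Op 2: tick 11 -> clock=11. purged={a.com}
Op 3: tick 4 -> clock=15.
Op 4: insert b.com -> 10.0.0.3 (expiry=15+2=17). clock=15
Op 5: tick 11 -> clock=26. purged={b.com}
Op 6: tick 8 -> clock=34.
Op 7: tick 1 -> clock=35.
Op 8: tick 4 -> clock=39.
Op 9: insert a.com -> 10.0.0.4 (expiry=39+2=41). clock=39
Op 10: insert d.com -> 10.0.0.1 (expiry=39+4=43). clock=39
Op 11: insert a.com -> 10.0.0.3 (expiry=39+4=43). clock=39
Op 12: insert a.com -> 10.0.0.1 (expiry=39+2=41). clock=39
Op 13: insert b.com -> 10.0.0.3 (expiry=39+4=43). clock=39
Op 14: tick 9 -> clock=48. purged={a.com,b.com,d.com}
Op 15: insert d.com -> 10.0.0.1 (expiry=48+1=49). clock=48
Final cache (unexpired): {d.com} -> size=1

Answer: 1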